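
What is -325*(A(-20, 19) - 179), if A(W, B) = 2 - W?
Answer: 51025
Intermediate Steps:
-325*(A(-20, 19) - 179) = -325*((2 - 1*(-20)) - 179) = -325*((2 + 20) - 179) = -325*(22 - 179) = -325*(-157) = 51025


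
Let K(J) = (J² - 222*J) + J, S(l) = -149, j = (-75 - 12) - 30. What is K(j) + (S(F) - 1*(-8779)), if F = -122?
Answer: 48176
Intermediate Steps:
j = -117 (j = -87 - 30 = -117)
K(J) = J² - 221*J
K(j) + (S(F) - 1*(-8779)) = -117*(-221 - 117) + (-149 - 1*(-8779)) = -117*(-338) + (-149 + 8779) = 39546 + 8630 = 48176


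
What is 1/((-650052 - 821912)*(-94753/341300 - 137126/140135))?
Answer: 2391403775/4421729474720181 ≈ 5.4083e-7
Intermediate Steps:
1/((-650052 - 821912)*(-94753/341300 - 137126/140135)) = 1/((-1471964)*(-94753*1/341300 - 137126*1/140135)) = -1/(1471964*(-94753/341300 - 137126/140135)) = -1/(1471964*(-12015863091/9565615100)) = -1/1471964*(-9565615100/12015863091) = 2391403775/4421729474720181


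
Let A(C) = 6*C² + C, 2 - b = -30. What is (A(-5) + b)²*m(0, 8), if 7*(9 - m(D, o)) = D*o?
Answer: 281961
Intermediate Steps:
b = 32 (b = 2 - 1*(-30) = 2 + 30 = 32)
m(D, o) = 9 - D*o/7
A(C) = C + 6*C²
(A(-5) + b)²*m(0, 8) = (-5*(1 + 6*(-5)) + 32)²*(9 - ⅐*0*8) = (-5*(1 - 30) + 32)²*(9 + 0) = (-5*(-29) + 32)²*9 = (145 + 32)²*9 = 177²*9 = 31329*9 = 281961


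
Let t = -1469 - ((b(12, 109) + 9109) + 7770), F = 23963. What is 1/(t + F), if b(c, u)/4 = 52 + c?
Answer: 1/5359 ≈ 0.00018660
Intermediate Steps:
b(c, u) = 208 + 4*c (b(c, u) = 4*(52 + c) = 208 + 4*c)
t = -18604 (t = -1469 - (((208 + 4*12) + 9109) + 7770) = -1469 - (((208 + 48) + 9109) + 7770) = -1469 - ((256 + 9109) + 7770) = -1469 - (9365 + 7770) = -1469 - 1*17135 = -1469 - 17135 = -18604)
1/(t + F) = 1/(-18604 + 23963) = 1/5359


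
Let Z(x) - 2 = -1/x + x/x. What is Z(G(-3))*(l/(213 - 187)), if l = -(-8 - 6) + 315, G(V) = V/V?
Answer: 329/13 ≈ 25.308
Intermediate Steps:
G(V) = 1
Z(x) = 3 - 1/x (Z(x) = 2 + (-1/x + x/x) = 2 + (-1/x + 1) = 2 + (1 - 1/x) = 3 - 1/x)
l = 329 (l = -1*(-14) + 315 = 14 + 315 = 329)
Z(G(-3))*(l/(213 - 187)) = (3 - 1/1)*(329/(213 - 187)) = (3 - 1*1)*(329/26) = (3 - 1)*(329*(1/26)) = 2*(329/26) = 329/13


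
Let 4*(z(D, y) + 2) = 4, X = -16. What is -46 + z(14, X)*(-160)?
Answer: 114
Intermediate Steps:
z(D, y) = -1 (z(D, y) = -2 + (1/4)*4 = -2 + 1 = -1)
-46 + z(14, X)*(-160) = -46 - 1*(-160) = -46 + 160 = 114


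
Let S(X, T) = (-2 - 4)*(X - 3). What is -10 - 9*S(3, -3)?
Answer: -10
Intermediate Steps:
S(X, T) = 18 - 6*X (S(X, T) = -6*(-3 + X) = 18 - 6*X)
-10 - 9*S(3, -3) = -10 - 9*(18 - 6*3) = -10 - 9*(18 - 18) = -10 - 9*0 = -10 + 0 = -10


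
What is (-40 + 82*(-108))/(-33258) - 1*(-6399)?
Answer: 106413419/16629 ≈ 6399.3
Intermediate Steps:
(-40 + 82*(-108))/(-33258) - 1*(-6399) = (-40 - 8856)*(-1/33258) + 6399 = -8896*(-1/33258) + 6399 = 4448/16629 + 6399 = 106413419/16629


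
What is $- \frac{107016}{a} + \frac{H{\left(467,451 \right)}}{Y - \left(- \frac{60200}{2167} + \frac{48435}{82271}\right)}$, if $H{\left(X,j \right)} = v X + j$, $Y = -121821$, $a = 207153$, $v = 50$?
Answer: $- \frac{1067568060191006731}{1499342565703423542} \approx -0.71202$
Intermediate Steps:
$H{\left(X,j \right)} = j + 50 X$ ($H{\left(X,j \right)} = 50 X + j = j + 50 X$)
$- \frac{107016}{a} + \frac{H{\left(467,451 \right)}}{Y - \left(- \frac{60200}{2167} + \frac{48435}{82271}\right)} = - \frac{107016}{207153} + \frac{451 + 50 \cdot 467}{-121821 - \left(- \frac{60200}{2167} + \frac{48435}{82271}\right)} = \left(-107016\right) \frac{1}{207153} + \frac{451 + 23350}{-121821 - - \frac{4847755555}{178281257}} = - \frac{35672}{69051} + \frac{23801}{-121821 + \left(- \frac{48435}{82271} + \frac{60200}{2167}\right)} = - \frac{35672}{69051} + \frac{23801}{-121821 + \frac{4847755555}{178281257}} = - \frac{35672}{69051} + \frac{23801}{- \frac{21713553253442}{178281257}} = - \frac{35672}{69051} + 23801 \left(- \frac{178281257}{21713553253442}\right) = - \frac{35672}{69051} - \frac{4243272197857}{21713553253442} = - \frac{1067568060191006731}{1499342565703423542}$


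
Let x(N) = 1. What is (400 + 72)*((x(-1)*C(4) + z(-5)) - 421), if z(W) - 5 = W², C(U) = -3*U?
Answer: -190216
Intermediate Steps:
z(W) = 5 + W²
(400 + 72)*((x(-1)*C(4) + z(-5)) - 421) = (400 + 72)*((1*(-3*4) + (5 + (-5)²)) - 421) = 472*((1*(-12) + (5 + 25)) - 421) = 472*((-12 + 30) - 421) = 472*(18 - 421) = 472*(-403) = -190216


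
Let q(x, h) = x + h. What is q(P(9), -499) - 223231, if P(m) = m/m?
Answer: -223729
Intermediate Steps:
P(m) = 1
q(x, h) = h + x
q(P(9), -499) - 223231 = (-499 + 1) - 223231 = -498 - 223231 = -223729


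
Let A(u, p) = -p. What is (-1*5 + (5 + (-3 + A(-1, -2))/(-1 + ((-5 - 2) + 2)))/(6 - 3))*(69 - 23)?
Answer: -1357/9 ≈ -150.78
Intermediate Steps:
(-1*5 + (5 + (-3 + A(-1, -2))/(-1 + ((-5 - 2) + 2)))/(6 - 3))*(69 - 23) = (-1*5 + (5 + (-3 - 1*(-2))/(-1 + ((-5 - 2) + 2)))/(6 - 3))*(69 - 23) = (-5 + (5 + (-3 + 2)/(-1 + (-7 + 2)))/3)*46 = (-5 + (5 - 1/(-1 - 5))*(⅓))*46 = (-5 + (5 - 1/(-6))*(⅓))*46 = (-5 + (5 - 1*(-⅙))*(⅓))*46 = (-5 + (5 + ⅙)*(⅓))*46 = (-5 + (31/6)*(⅓))*46 = (-5 + 31/18)*46 = -59/18*46 = -1357/9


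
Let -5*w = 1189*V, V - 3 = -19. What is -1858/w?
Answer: -4645/9512 ≈ -0.48833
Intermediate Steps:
V = -16 (V = 3 - 19 = -16)
w = 19024/5 (w = -1189*(-16)/5 = -1/5*(-19024) = 19024/5 ≈ 3804.8)
-1858/w = -1858/19024/5 = -1858*5/19024 = -4645/9512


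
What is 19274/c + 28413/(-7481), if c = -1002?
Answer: -86329310/3747981 ≈ -23.034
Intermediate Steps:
19274/c + 28413/(-7481) = 19274/(-1002) + 28413/(-7481) = 19274*(-1/1002) + 28413*(-1/7481) = -9637/501 - 28413/7481 = -86329310/3747981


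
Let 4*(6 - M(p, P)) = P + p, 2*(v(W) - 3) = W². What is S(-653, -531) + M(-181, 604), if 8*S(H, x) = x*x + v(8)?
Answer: 140599/4 ≈ 35150.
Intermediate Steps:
v(W) = 3 + W²/2
M(p, P) = 6 - P/4 - p/4 (M(p, P) = 6 - (P + p)/4 = 6 + (-P/4 - p/4) = 6 - P/4 - p/4)
S(H, x) = 35/8 + x²/8 (S(H, x) = (x*x + (3 + (½)*8²))/8 = (x² + (3 + (½)*64))/8 = (x² + (3 + 32))/8 = (x² + 35)/8 = (35 + x²)/8 = 35/8 + x²/8)
S(-653, -531) + M(-181, 604) = (35/8 + (⅛)*(-531)²) + (6 - ¼*604 - ¼*(-181)) = (35/8 + (⅛)*281961) + (6 - 151 + 181/4) = (35/8 + 281961/8) - 399/4 = 70499/2 - 399/4 = 140599/4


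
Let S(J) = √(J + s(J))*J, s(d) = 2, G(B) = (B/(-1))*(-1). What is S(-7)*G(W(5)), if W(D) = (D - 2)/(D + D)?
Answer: -21*I*√5/10 ≈ -4.6957*I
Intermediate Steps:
W(D) = (-2 + D)/(2*D) (W(D) = (-2 + D)/((2*D)) = (-2 + D)*(1/(2*D)) = (-2 + D)/(2*D))
G(B) = B (G(B) = (B*(-1))*(-1) = -B*(-1) = B)
S(J) = J*√(2 + J) (S(J) = √(J + 2)*J = √(2 + J)*J = J*√(2 + J))
S(-7)*G(W(5)) = (-7*√(2 - 7))*((½)*(-2 + 5)/5) = (-7*I*√5)*((½)*(⅕)*3) = -7*I*√5*(3/10) = -21*I*√5/10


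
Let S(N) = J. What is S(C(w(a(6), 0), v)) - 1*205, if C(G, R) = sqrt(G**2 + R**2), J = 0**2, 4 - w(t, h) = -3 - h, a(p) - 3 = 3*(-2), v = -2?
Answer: -205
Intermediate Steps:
a(p) = -3 (a(p) = 3 + 3*(-2) = 3 - 6 = -3)
w(t, h) = 7 + h (w(t, h) = 4 - (-3 - h) = 4 + (3 + h) = 7 + h)
J = 0
S(N) = 0
S(C(w(a(6), 0), v)) - 1*205 = 0 - 1*205 = 0 - 205 = -205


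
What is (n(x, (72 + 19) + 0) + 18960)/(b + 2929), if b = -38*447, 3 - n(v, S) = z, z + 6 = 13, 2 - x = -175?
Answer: -18956/14057 ≈ -1.3485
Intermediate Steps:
x = 177 (x = 2 - 1*(-175) = 2 + 175 = 177)
z = 7 (z = -6 + 13 = 7)
n(v, S) = -4 (n(v, S) = 3 - 1*7 = 3 - 7 = -4)
b = -16986
(n(x, (72 + 19) + 0) + 18960)/(b + 2929) = (-4 + 18960)/(-16986 + 2929) = 18956/(-14057) = 18956*(-1/14057) = -18956/14057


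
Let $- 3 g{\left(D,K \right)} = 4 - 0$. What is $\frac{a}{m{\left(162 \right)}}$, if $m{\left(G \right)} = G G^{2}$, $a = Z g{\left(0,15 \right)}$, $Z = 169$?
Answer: $- \frac{169}{3188646} \approx -5.3001 \cdot 10^{-5}$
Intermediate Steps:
$g{\left(D,K \right)} = - \frac{4}{3}$ ($g{\left(D,K \right)} = - \frac{4 - 0}{3} = - \frac{4 + 0}{3} = \left(- \frac{1}{3}\right) 4 = - \frac{4}{3}$)
$a = - \frac{676}{3}$ ($a = 169 \left(- \frac{4}{3}\right) = - \frac{676}{3} \approx -225.33$)
$m{\left(G \right)} = G^{3}$
$\frac{a}{m{\left(162 \right)}} = - \frac{676}{3 \cdot 162^{3}} = - \frac{676}{3 \cdot 4251528} = \left(- \frac{676}{3}\right) \frac{1}{4251528} = - \frac{169}{3188646}$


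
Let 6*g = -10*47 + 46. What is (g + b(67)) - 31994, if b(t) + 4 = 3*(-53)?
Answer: -96683/3 ≈ -32228.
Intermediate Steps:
b(t) = -163 (b(t) = -4 + 3*(-53) = -4 - 159 = -163)
g = -212/3 (g = (-10*47 + 46)/6 = (-470 + 46)/6 = (1/6)*(-424) = -212/3 ≈ -70.667)
(g + b(67)) - 31994 = (-212/3 - 163) - 31994 = -701/3 - 31994 = -96683/3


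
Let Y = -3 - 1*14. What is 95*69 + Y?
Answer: 6538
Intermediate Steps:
Y = -17 (Y = -3 - 14 = -17)
95*69 + Y = 95*69 - 17 = 6555 - 17 = 6538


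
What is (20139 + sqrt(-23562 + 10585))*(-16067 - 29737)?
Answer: -922446756 - 45804*I*sqrt(12977) ≈ -9.2245e+8 - 5.2178e+6*I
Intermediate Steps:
(20139 + sqrt(-23562 + 10585))*(-16067 - 29737) = (20139 + sqrt(-12977))*(-45804) = (20139 + I*sqrt(12977))*(-45804) = -922446756 - 45804*I*sqrt(12977)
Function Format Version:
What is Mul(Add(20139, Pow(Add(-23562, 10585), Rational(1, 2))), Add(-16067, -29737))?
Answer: Add(-922446756, Mul(-45804, I, Pow(12977, Rational(1, 2)))) ≈ Add(-9.2245e+8, Mul(-5.2178e+6, I))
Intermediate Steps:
Mul(Add(20139, Pow(Add(-23562, 10585), Rational(1, 2))), Add(-16067, -29737)) = Mul(Add(20139, Pow(-12977, Rational(1, 2))), -45804) = Mul(Add(20139, Mul(I, Pow(12977, Rational(1, 2)))), -45804) = Add(-922446756, Mul(-45804, I, Pow(12977, Rational(1, 2))))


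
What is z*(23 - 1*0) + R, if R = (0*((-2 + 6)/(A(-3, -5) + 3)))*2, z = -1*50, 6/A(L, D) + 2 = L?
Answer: -1150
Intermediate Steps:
A(L, D) = 6/(-2 + L)
z = -50
R = 0 (R = (0*((-2 + 6)/(6/(-2 - 3) + 3)))*2 = (0*(4/(6/(-5) + 3)))*2 = (0*(4/(6*(-⅕) + 3)))*2 = (0*(4/(-6/5 + 3)))*2 = (0*(4/(9/5)))*2 = (0*(4*(5/9)))*2 = (0*(20/9))*2 = 0*2 = 0)
z*(23 - 1*0) + R = -50*(23 - 1*0) + 0 = -50*(23 + 0) + 0 = -50*23 + 0 = -1150 + 0 = -1150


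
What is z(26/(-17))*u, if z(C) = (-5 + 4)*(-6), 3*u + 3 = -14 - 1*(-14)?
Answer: -6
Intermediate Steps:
u = -1 (u = -1 + (-14 - 1*(-14))/3 = -1 + (-14 + 14)/3 = -1 + (⅓)*0 = -1 + 0 = -1)
z(C) = 6 (z(C) = -1*(-6) = 6)
z(26/(-17))*u = 6*(-1) = -6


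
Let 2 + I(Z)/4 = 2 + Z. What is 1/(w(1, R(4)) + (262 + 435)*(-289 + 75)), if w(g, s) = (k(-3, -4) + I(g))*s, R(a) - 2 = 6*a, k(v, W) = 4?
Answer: -1/148950 ≈ -6.7137e-6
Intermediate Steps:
I(Z) = 4*Z (I(Z) = -8 + 4*(2 + Z) = -8 + (8 + 4*Z) = 4*Z)
R(a) = 2 + 6*a
w(g, s) = s*(4 + 4*g) (w(g, s) = (4 + 4*g)*s = s*(4 + 4*g))
1/(w(1, R(4)) + (262 + 435)*(-289 + 75)) = 1/(4*(2 + 6*4)*(1 + 1) + (262 + 435)*(-289 + 75)) = 1/(4*(2 + 24)*2 + 697*(-214)) = 1/(4*26*2 - 149158) = 1/(208 - 149158) = 1/(-148950) = -1/148950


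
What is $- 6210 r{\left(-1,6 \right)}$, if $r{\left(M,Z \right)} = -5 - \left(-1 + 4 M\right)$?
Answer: $0$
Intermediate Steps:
$r{\left(M,Z \right)} = -4 - 4 M$ ($r{\left(M,Z \right)} = -5 - \left(-1 + 4 M\right) = -4 - 4 M$)
$- 6210 r{\left(-1,6 \right)} = - 6210 \left(-4 - -4\right) = - 6210 \left(-4 + 4\right) = \left(-6210\right) 0 = 0$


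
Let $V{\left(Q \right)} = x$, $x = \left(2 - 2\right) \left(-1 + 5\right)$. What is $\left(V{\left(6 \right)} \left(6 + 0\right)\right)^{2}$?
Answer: $0$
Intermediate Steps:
$x = 0$ ($x = 0 \cdot 4 = 0$)
$V{\left(Q \right)} = 0$
$\left(V{\left(6 \right)} \left(6 + 0\right)\right)^{2} = \left(0 \left(6 + 0\right)\right)^{2} = \left(0 \cdot 6\right)^{2} = 0^{2} = 0$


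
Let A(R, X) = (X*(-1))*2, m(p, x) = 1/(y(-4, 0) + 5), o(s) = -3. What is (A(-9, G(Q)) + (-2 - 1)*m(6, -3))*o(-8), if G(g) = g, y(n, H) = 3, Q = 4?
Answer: 201/8 ≈ 25.125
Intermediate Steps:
m(p, x) = 1/8 (m(p, x) = 1/(3 + 5) = 1/8)
A(R, X) = -2*X (A(R, X) = -X*2 = -2*X)
(A(-9, G(Q)) + (-2 - 1)*m(6, -3))*o(-8) = (-2*4 + (-2 - 1)*(1/8))*(-3) = (-8 - 3*1/8)*(-3) = (-8 - 3/8)*(-3) = -67/8*(-3) = 201/8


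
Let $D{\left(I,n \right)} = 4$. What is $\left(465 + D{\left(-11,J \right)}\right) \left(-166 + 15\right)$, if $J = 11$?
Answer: $-70819$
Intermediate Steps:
$\left(465 + D{\left(-11,J \right)}\right) \left(-166 + 15\right) = \left(465 + 4\right) \left(-166 + 15\right) = 469 \left(-151\right) = -70819$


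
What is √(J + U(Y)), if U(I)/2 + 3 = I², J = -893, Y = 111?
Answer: √23743 ≈ 154.09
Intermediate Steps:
U(I) = -6 + 2*I²
√(J + U(Y)) = √(-893 + (-6 + 2*111²)) = √(-893 + (-6 + 2*12321)) = √(-893 + (-6 + 24642)) = √(-893 + 24636) = √23743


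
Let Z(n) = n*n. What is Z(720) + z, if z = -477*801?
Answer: 136323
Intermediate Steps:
Z(n) = n**2
z = -382077
Z(720) + z = 720**2 - 382077 = 518400 - 382077 = 136323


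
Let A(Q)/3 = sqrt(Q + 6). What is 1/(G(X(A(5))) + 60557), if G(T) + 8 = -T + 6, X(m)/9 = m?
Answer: 1835/111118182 + 3*sqrt(11)/407433334 ≈ 1.6538e-5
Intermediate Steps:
A(Q) = 3*sqrt(6 + Q) (A(Q) = 3*sqrt(Q + 6) = 3*sqrt(6 + Q))
X(m) = 9*m
G(T) = -2 - T (G(T) = -8 + (-T + 6) = -8 + (6 - T) = -2 - T)
1/(G(X(A(5))) + 60557) = 1/((-2 - 9*3*sqrt(6 + 5)) + 60557) = 1/((-2 - 9*3*sqrt(11)) + 60557) = 1/((-2 - 27*sqrt(11)) + 60557) = 1/(60555 - 27*sqrt(11))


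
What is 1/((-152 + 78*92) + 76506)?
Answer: 1/83530 ≈ 1.1972e-5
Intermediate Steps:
1/((-152 + 78*92) + 76506) = 1/((-152 + 7176) + 76506) = 1/(7024 + 76506) = 1/83530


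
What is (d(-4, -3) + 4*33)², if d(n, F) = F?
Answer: 16641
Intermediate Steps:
(d(-4, -3) + 4*33)² = (-3 + 4*33)² = (-3 + 132)² = 129² = 16641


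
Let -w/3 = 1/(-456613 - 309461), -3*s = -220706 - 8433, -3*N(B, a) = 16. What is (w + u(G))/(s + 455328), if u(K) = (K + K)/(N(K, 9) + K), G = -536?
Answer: 307962357/82687466063902 ≈ 3.7244e-6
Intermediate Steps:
N(B, a) = -16/3 (N(B, a) = -⅓*16 = -16/3)
u(K) = 2*K/(-16/3 + K) (u(K) = (K + K)/(-16/3 + K) = (2*K)/(-16/3 + K) = 2*K/(-16/3 + K))
s = 229139/3 (s = -(-220706 - 8433)/3 = -⅓*(-229139) = 229139/3 ≈ 76380.)
w = 1/255358 (w = -3/(-456613 - 309461) = -3/(-766074) = -3*(-1/766074) = 1/255358 ≈ 3.9161e-6)
(w + u(G))/(s + 455328) = (1/255358 + 6*(-536)/(-16 + 3*(-536)))/(229139/3 + 455328) = (1/255358 + 6*(-536)/(-16 - 1608))/(1595123/3) = (1/255358 + 6*(-536)/(-1624))*(3/1595123) = (1/255358 + 6*(-536)*(-1/1624))*(3/1595123) = (1/255358 + 402/203)*(3/1595123) = (102654119/51837674)*(3/1595123) = 307962357/82687466063902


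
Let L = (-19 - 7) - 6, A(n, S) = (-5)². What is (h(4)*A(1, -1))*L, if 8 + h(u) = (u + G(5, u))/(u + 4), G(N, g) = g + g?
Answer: 5200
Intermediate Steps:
G(N, g) = 2*g
A(n, S) = 25
h(u) = -8 + 3*u/(4 + u) (h(u) = -8 + (u + 2*u)/(u + 4) = -8 + (3*u)/(4 + u) = -8 + 3*u/(4 + u))
L = -32 (L = -26 - 6 = -32)
(h(4)*A(1, -1))*L = (((-32 - 5*4)/(4 + 4))*25)*(-32) = (((-32 - 20)/8)*25)*(-32) = (((⅛)*(-52))*25)*(-32) = -13/2*25*(-32) = -325/2*(-32) = 5200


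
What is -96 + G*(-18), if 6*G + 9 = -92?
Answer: 207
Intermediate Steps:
G = -101/6 (G = -3/2 + (⅙)*(-92) = -3/2 - 46/3 = -101/6 ≈ -16.833)
-96 + G*(-18) = -96 - 101/6*(-18) = -96 + 303 = 207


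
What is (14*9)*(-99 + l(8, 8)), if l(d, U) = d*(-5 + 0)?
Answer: -17514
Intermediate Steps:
l(d, U) = -5*d (l(d, U) = d*(-5) = -5*d)
(14*9)*(-99 + l(8, 8)) = (14*9)*(-99 - 5*8) = 126*(-99 - 40) = 126*(-139) = -17514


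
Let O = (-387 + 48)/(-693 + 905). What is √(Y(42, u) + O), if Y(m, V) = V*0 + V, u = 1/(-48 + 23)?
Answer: I*√460411/530 ≈ 1.2803*I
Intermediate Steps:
u = -1/25 (u = 1/(-25) = -1/25 ≈ -0.040000)
O = -339/212 ≈ -1.5991
Y(m, V) = V (Y(m, V) = 0 + V = V)
√(Y(42, u) + O) = √(-1/25 - 339/212) = √(-8687/5300) = I*√460411/530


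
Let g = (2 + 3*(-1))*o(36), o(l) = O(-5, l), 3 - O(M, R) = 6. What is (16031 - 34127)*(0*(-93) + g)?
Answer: -54288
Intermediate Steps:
O(M, R) = -3 (O(M, R) = 3 - 1*6 = 3 - 6 = -3)
o(l) = -3
g = 3 (g = (2 + 3*(-1))*(-3) = (2 - 3)*(-3) = -1*(-3) = 3)
(16031 - 34127)*(0*(-93) + g) = (16031 - 34127)*(0*(-93) + 3) = -18096*(0 + 3) = -18096*3 = -54288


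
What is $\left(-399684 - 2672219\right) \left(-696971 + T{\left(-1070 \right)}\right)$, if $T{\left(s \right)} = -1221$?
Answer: $2144778099376$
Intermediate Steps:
$\left(-399684 - 2672219\right) \left(-696971 + T{\left(-1070 \right)}\right) = \left(-399684 - 2672219\right) \left(-696971 - 1221\right) = \left(-399684 - 2672219\right) \left(-698192\right) = \left(-3071903\right) \left(-698192\right) = 2144778099376$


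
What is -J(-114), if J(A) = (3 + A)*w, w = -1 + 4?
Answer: 333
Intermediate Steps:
w = 3
J(A) = 9 + 3*A (J(A) = (3 + A)*3 = 9 + 3*A)
-J(-114) = -(9 + 3*(-114)) = -(9 - 342) = -1*(-333) = 333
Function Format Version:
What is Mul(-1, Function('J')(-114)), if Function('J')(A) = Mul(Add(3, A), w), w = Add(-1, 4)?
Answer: 333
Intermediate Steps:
w = 3
Function('J')(A) = Add(9, Mul(3, A)) (Function('J')(A) = Mul(Add(3, A), 3) = Add(9, Mul(3, A)))
Mul(-1, Function('J')(-114)) = Mul(-1, Add(9, Mul(3, -114))) = Mul(-1, Add(9, -342)) = Mul(-1, -333) = 333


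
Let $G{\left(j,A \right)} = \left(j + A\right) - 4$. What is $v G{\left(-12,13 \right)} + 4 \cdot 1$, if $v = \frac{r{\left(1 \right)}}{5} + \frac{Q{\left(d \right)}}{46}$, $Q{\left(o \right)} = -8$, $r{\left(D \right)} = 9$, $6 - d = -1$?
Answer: $- \frac{101}{115} \approx -0.87826$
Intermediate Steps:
$d = 7$ ($d = 6 - -1 = 6 + 1 = 7$)
$G{\left(j,A \right)} = -4 + A + j$ ($G{\left(j,A \right)} = \left(A + j\right) - 4 = -4 + A + j$)
$v = \frac{187}{115}$ ($v = \frac{9}{5} - \frac{8}{46} = 9 \cdot \frac{1}{5} - \frac{4}{23} = \frac{9}{5} - \frac{4}{23} = \frac{187}{115} \approx 1.6261$)
$v G{\left(-12,13 \right)} + 4 \cdot 1 = \frac{187 \left(-4 + 13 - 12\right)}{115} + 4 \cdot 1 = \frac{187}{115} \left(-3\right) + 4 = - \frac{561}{115} + 4 = - \frac{101}{115}$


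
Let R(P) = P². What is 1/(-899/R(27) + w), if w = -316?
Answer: -729/231263 ≈ -0.0031523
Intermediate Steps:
1/(-899/R(27) + w) = 1/(-899/(27²) - 316) = 1/(-899/729 - 316) = 1/(-231263/729) = -729/231263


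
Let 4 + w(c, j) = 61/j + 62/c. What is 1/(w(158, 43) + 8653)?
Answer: 3397/29386805 ≈ 0.00011560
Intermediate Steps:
w(c, j) = -4 + 61/j + 62/c (w(c, j) = -4 + (61/j + 62/c) = -4 + 61/j + 62/c)
1/(w(158, 43) + 8653) = 1/((-4 + 61/43 + 62/158) + 8653) = 1/((-4 + 61*(1/43) + 62*(1/158)) + 8653) = 1/((-4 + 61/43 + 31/79) + 8653) = 1/(-7436/3397 + 8653) = 1/(29386805/3397) = 3397/29386805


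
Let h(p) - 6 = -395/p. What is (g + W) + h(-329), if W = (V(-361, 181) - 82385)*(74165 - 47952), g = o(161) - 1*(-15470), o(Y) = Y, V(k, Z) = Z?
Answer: -708928480740/329 ≈ -2.1548e+9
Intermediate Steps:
h(p) = 6 - 395/p
g = 15631 (g = 161 - 1*(-15470) = 161 + 15470 = 15631)
W = -2154813452 (W = (181 - 82385)*(74165 - 47952) = -82204*26213 = -2154813452)
(g + W) + h(-329) = (15631 - 2154813452) + (6 - 395/(-329)) = -2154797821 + (6 - 395*(-1/329)) = -2154797821 + (6 + 395/329) = -2154797821 + 2369/329 = -708928480740/329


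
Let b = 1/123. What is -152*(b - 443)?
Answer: 8282176/123 ≈ 67335.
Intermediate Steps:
b = 1/123 ≈ 0.0081301
-152*(b - 443) = -152*(1/123 - 443) = -152*(-54488/123) = 8282176/123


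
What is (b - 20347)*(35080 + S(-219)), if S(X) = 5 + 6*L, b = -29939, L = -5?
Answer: -1762775730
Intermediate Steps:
S(X) = -25 (S(X) = 5 + 6*(-5) = 5 - 30 = -25)
(b - 20347)*(35080 + S(-219)) = (-29939 - 20347)*(35080 - 25) = -50286*35055 = -1762775730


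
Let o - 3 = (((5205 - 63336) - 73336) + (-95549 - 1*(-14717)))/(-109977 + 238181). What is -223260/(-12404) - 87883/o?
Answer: -34929200911237/534342613 ≈ -65369.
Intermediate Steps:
o = 172313/128204 (o = 3 + (((5205 - 63336) - 73336) + (-95549 - 1*(-14717)))/(-109977 + 238181) = 3 + ((-58131 - 73336) + (-95549 + 14717))/128204 = 3 + (-131467 - 80832)*(1/128204) = 3 - 212299*1/128204 = 3 - 212299/128204 = 172313/128204 ≈ 1.3441)
-223260/(-12404) - 87883/o = -223260/(-12404) - 87883/172313/128204 = -223260*(-1/12404) - 87883*128204/172313 = 55815/3101 - 11266952132/172313 = -34929200911237/534342613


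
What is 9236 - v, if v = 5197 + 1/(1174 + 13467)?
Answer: 59134998/14641 ≈ 4039.0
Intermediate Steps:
v = 76089278/14641 (v = 5197 + 1/14641 = 76089278/14641 ≈ 5197.0)
9236 - v = 9236 - 1*76089278/14641 = 9236 - 76089278/14641 = 59134998/14641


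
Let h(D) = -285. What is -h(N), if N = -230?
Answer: 285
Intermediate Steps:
-h(N) = -1*(-285) = 285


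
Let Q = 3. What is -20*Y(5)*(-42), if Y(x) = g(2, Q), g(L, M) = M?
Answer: 2520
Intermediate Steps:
Y(x) = 3
-20*Y(5)*(-42) = -20*3*(-42) = -60*(-42) = 2520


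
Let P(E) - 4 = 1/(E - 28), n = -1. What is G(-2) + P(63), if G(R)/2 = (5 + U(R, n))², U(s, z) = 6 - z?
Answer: 10221/35 ≈ 292.03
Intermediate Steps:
P(E) = 4 + 1/(-28 + E) (P(E) = 4 + 1/(E - 28) = 4 + 1/(-28 + E))
G(R) = 288 (G(R) = 2*(5 + (6 - 1*(-1)))² = 2*(5 + (6 + 1))² = 2*(5 + 7)² = 2*12² = 2*144 = 288)
G(-2) + P(63) = 288 + (-111 + 4*63)/(-28 + 63) = 288 + (-111 + 252)/35 = 288 + (1/35)*141 = 288 + 141/35 = 10221/35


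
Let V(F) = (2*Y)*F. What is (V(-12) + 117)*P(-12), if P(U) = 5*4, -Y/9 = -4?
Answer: -14940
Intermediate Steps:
Y = 36 (Y = -9*(-4) = 36)
V(F) = 72*F (V(F) = (2*36)*F = 72*F)
P(U) = 20
(V(-12) + 117)*P(-12) = (72*(-12) + 117)*20 = (-864 + 117)*20 = -747*20 = -14940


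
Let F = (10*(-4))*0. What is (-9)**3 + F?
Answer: -729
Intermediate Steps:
F = 0 (F = -40*0 = 0)
(-9)**3 + F = (-9)**3 + 0 = -729 + 0 = -729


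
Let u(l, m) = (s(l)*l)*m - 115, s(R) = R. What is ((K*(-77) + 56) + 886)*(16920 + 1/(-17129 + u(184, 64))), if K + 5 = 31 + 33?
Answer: -130969150700401/2149540 ≈ -6.0929e+7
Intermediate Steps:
K = 59 (K = -5 + (31 + 33) = -5 + 64 = 59)
u(l, m) = -115 + m*l² (u(l, m) = (l*l)*m - 115 = l²*m - 115 = m*l² - 115 = -115 + m*l²)
((K*(-77) + 56) + 886)*(16920 + 1/(-17129 + u(184, 64))) = ((59*(-77) + 56) + 886)*(16920 + 1/(-17129 + (-115 + 64*184²))) = ((-4543 + 56) + 886)*(16920 + 1/(-17129 + (-115 + 64*33856))) = (-4487 + 886)*(16920 + 1/(-17129 + (-115 + 2166784))) = -3601*(16920 + 1/(-17129 + 2166669)) = -3601*(16920 + 1/2149540) = -3601*36370216801/2149540 = -130969150700401/2149540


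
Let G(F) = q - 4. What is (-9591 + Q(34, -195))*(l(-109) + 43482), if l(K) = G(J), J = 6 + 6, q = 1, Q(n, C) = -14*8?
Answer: -421876737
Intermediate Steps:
Q(n, C) = -112
J = 12
G(F) = -3 (G(F) = 1 - 4 = -3)
l(K) = -3
(-9591 + Q(34, -195))*(l(-109) + 43482) = (-9591 - 112)*(-3 + 43482) = -9703*43479 = -421876737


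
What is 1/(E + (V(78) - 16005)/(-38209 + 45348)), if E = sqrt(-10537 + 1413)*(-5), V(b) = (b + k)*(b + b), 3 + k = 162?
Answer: 149683413/11625629335189 + 509653210*I*sqrt(2281)/11625629335189 ≈ 1.2875e-5 + 0.0020937*I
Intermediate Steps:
k = 159 (k = -3 + 162 = 159)
V(b) = 2*b*(159 + b) (V(b) = (b + 159)*(b + b) = (159 + b)*(2*b) = 2*b*(159 + b))
E = -10*I*sqrt(2281) (E = sqrt(-9124)*(-5) = (2*I*sqrt(2281))*(-5) = -10*I*sqrt(2281) ≈ -477.6*I)
1/(E + (V(78) - 16005)/(-38209 + 45348)) = 1/(-10*I*sqrt(2281) + (2*78*(159 + 78) - 16005)/(-38209 + 45348)) = 1/(-10*I*sqrt(2281) + (2*78*237 - 16005)/7139) = 1/(-10*I*sqrt(2281) + (36972 - 16005)*(1/7139)) = 1/(-10*I*sqrt(2281) + 20967*(1/7139)) = 1/(-10*I*sqrt(2281) + 20967/7139) = 1/(20967/7139 - 10*I*sqrt(2281))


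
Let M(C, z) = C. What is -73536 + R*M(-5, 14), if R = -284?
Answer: -72116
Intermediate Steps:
-73536 + R*M(-5, 14) = -73536 - 284*(-5) = -73536 + 1420 = -72116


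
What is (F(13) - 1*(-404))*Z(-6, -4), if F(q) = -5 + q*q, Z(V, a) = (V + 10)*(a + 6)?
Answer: 4544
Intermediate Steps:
Z(V, a) = (6 + a)*(10 + V) (Z(V, a) = (10 + V)*(6 + a) = (6 + a)*(10 + V))
F(q) = -5 + q²
(F(13) - 1*(-404))*Z(-6, -4) = ((-5 + 13²) - 1*(-404))*(60 + 6*(-6) + 10*(-4) - 6*(-4)) = ((-5 + 169) + 404)*(60 - 36 - 40 + 24) = (164 + 404)*8 = 568*8 = 4544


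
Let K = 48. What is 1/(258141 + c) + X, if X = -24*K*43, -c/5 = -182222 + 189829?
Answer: -10903170815/220106 ≈ -49536.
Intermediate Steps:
c = -38035 (c = -5*(-182222 + 189829) = -5*7607 = -38035)
X = -49536 (X = -24*48*43 = -1152*43 = -49536)
1/(258141 + c) + X = 1/(258141 - 38035) - 49536 = 1/220106 - 49536 = -10903170815/220106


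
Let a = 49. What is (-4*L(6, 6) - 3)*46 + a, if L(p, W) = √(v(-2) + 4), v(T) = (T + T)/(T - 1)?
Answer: -89 - 736*√3/3 ≈ -513.93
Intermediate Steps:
v(T) = 2*T/(-1 + T) (v(T) = (2*T)/(-1 + T) = 2*T/(-1 + T))
L(p, W) = 4*√3/3 (L(p, W) = √(2*(-2)/(-1 - 2) + 4) = √(2*(-2)/(-3) + 4) = √(2*(-2)*(-⅓) + 4) = √(4/3 + 4) = √(16/3) = 4*√3/3)
(-4*L(6, 6) - 3)*46 + a = (-16*√3/3 - 3)*46 + 49 = (-3 - 16*√3/3)*46 + 49 = (-138 - 736*√3/3) + 49 = -89 - 736*√3/3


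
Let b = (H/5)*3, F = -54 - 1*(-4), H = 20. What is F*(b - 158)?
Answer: 7300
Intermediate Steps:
F = -50 (F = -54 + 4 = -50)
b = 12 (b = (20/5)*3 = (20*(1/5))*3 = 4*3 = 12)
F*(b - 158) = -50*(12 - 158) = -50*(-146) = 7300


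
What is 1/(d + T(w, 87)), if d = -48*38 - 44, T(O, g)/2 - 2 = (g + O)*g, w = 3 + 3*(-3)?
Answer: 1/12230 ≈ 8.1766e-5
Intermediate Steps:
w = -6 (w = 3 - 9 = -6)
T(O, g) = 4 + 2*g*(O + g) (T(O, g) = 4 + 2*((g + O)*g) = 4 + 2*((O + g)*g) = 4 + 2*(g*(O + g)) = 4 + 2*g*(O + g))
d = -1868 (d = -1824 - 44 = -1868)
1/(d + T(w, 87)) = 1/(-1868 + (4 + 2*87**2 + 2*(-6)*87)) = 1/(-1868 + (4 + 2*7569 - 1044)) = 1/(-1868 + (4 + 15138 - 1044)) = 1/(-1868 + 14098) = 1/12230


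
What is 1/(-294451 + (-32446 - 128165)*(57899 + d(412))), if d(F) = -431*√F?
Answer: -2324877685/21126662294106001957 - 69223341*√103/42253324588212003914 ≈ -1.2667e-10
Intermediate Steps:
1/(-294451 + (-32446 - 128165)*(57899 + d(412))) = 1/(-294451 + (-32446 - 128165)*(57899 - 862*√103)) = 1/(-294451 - 160611*(57899 - 862*√103)) = 1/(-294451 + (-9299216289 + 138446682*√103)) = 1/(-9299510740 + 138446682*√103)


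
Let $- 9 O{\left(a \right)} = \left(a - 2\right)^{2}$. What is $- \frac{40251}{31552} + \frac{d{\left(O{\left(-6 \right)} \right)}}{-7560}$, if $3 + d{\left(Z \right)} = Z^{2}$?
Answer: $- \frac{3096209027}{2415147840} \approx -1.282$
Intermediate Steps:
$O{\left(a \right)} = - \frac{\left(-2 + a\right)^{2}}{9}$ ($O{\left(a \right)} = - \frac{\left(a - 2\right)^{2}}{9} = - \frac{\left(-2 + a\right)^{2}}{9}$)
$d{\left(Z \right)} = -3 + Z^{2}$
$- \frac{40251}{31552} + \frac{d{\left(O{\left(-6 \right)} \right)}}{-7560} = - \frac{40251}{31552} + \frac{-3 + \left(- \frac{\left(-2 - 6\right)^{2}}{9}\right)^{2}}{-7560} = \left(-40251\right) \frac{1}{31552} + \left(-3 + \left(- \frac{\left(-8\right)^{2}}{9}\right)^{2}\right) \left(- \frac{1}{7560}\right) = - \frac{40251}{31552} + \left(-3 + \left(\left(- \frac{1}{9}\right) 64\right)^{2}\right) \left(- \frac{1}{7560}\right) = - \frac{40251}{31552} + \left(-3 + \left(- \frac{64}{9}\right)^{2}\right) \left(- \frac{1}{7560}\right) = - \frac{40251}{31552} + \left(-3 + \frac{4096}{81}\right) \left(- \frac{1}{7560}\right) = - \frac{40251}{31552} + \frac{3853}{81} \left(- \frac{1}{7560}\right) = - \frac{40251}{31552} - \frac{3853}{612360} = - \frac{3096209027}{2415147840}$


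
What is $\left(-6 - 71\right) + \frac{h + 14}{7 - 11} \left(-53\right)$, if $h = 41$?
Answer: $\frac{2607}{4} \approx 651.75$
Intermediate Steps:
$\left(-6 - 71\right) + \frac{h + 14}{7 - 11} \left(-53\right) = \left(-6 - 71\right) + \frac{41 + 14}{7 - 11} \left(-53\right) = -77 + \frac{55}{-4} \left(-53\right) = -77 + 55 \left(- \frac{1}{4}\right) \left(-53\right) = -77 - - \frac{2915}{4} = -77 + \frac{2915}{4} = \frac{2607}{4}$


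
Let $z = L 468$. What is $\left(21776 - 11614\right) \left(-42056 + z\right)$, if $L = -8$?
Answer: $-465419600$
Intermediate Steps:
$z = -3744$ ($z = \left(-8\right) 468 = -3744$)
$\left(21776 - 11614\right) \left(-42056 + z\right) = \left(21776 - 11614\right) \left(-42056 - 3744\right) = 10162 \left(-45800\right) = -465419600$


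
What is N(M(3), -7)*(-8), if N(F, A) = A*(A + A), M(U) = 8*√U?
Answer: -784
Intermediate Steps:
N(F, A) = 2*A² (N(F, A) = A*(2*A) = 2*A²)
N(M(3), -7)*(-8) = (2*(-7)²)*(-8) = (2*49)*(-8) = 98*(-8) = -784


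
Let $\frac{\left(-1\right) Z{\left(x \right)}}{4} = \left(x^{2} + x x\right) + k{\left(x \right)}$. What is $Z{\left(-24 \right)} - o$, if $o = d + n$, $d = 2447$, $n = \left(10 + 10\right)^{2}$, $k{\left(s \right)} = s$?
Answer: $-7359$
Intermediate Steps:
$n = 400$ ($n = 20^{2} = 400$)
$o = 2847$ ($o = 2447 + 400 = 2847$)
$Z{\left(x \right)} = - 8 x^{2} - 4 x$ ($Z{\left(x \right)} = - 4 \left(\left(x^{2} + x x\right) + x\right) = - 4 \left(\left(x^{2} + x^{2}\right) + x\right) = - 4 \left(2 x^{2} + x\right) = - 4 \left(x + 2 x^{2}\right) = - 8 x^{2} - 4 x$)
$Z{\left(-24 \right)} - o = 4 \left(-24\right) \left(-1 - -48\right) - 2847 = 4 \left(-24\right) \left(-1 + 48\right) - 2847 = 4 \left(-24\right) 47 - 2847 = -4512 - 2847 = -7359$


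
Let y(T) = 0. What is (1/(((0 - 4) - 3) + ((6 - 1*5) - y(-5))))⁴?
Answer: 1/1296 ≈ 0.00077160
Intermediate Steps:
(1/(((0 - 4) - 3) + ((6 - 1*5) - y(-5))))⁴ = (1/(((0 - 4) - 3) + ((6 - 1*5) - 1*0)))⁴ = (1/((-4 - 3) + ((6 - 5) + 0)))⁴ = (1/(-7 + (1 + 0)))⁴ = (1/(-7 + 1))⁴ = (1/(-6))⁴ = (-⅙)⁴ = 1/1296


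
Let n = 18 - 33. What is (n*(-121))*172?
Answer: 312180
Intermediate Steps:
n = -15
(n*(-121))*172 = -15*(-121)*172 = 1815*172 = 312180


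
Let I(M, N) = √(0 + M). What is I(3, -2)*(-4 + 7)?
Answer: 3*√3 ≈ 5.1962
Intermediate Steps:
I(M, N) = √M
I(3, -2)*(-4 + 7) = √3*(-4 + 7) = √3*3 = 3*√3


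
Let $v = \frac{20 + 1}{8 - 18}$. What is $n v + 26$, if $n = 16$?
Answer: $- \frac{38}{5} \approx -7.6$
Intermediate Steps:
$v = - \frac{21}{10}$ ($v = \frac{21}{-10} = 21 \left(- \frac{1}{10}\right) = - \frac{21}{10} \approx -2.1$)
$n v + 26 = 16 \left(- \frac{21}{10}\right) + 26 = - \frac{168}{5} + 26 = - \frac{38}{5}$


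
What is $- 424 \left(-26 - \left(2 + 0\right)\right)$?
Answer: $11872$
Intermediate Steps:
$- 424 \left(-26 - \left(2 + 0\right)\right) = - 424 \left(-26 - 2\right) = \left(-424\right) \left(-28\right) = 11872$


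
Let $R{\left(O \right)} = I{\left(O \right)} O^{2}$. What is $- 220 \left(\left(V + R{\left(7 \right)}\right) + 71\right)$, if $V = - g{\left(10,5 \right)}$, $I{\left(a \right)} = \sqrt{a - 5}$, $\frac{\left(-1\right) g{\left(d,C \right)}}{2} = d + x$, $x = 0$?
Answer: $-20020 - 10780 \sqrt{2} \approx -35265.0$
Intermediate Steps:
$g{\left(d,C \right)} = - 2 d$ ($g{\left(d,C \right)} = - 2 \left(d + 0\right) = - 2 d$)
$I{\left(a \right)} = \sqrt{-5 + a}$
$R{\left(O \right)} = O^{2} \sqrt{-5 + O}$ ($R{\left(O \right)} = \sqrt{-5 + O} O^{2} = O^{2} \sqrt{-5 + O}$)
$V = 20$ ($V = - \left(-2\right) 10 = \left(-1\right) \left(-20\right) = 20$)
$- 220 \left(\left(V + R{\left(7 \right)}\right) + 71\right) = - 220 \left(\left(20 + 7^{2} \sqrt{-5 + 7}\right) + 71\right) = - 220 \left(\left(20 + 49 \sqrt{2}\right) + 71\right) = - 220 \left(91 + 49 \sqrt{2}\right) = -20020 - 10780 \sqrt{2}$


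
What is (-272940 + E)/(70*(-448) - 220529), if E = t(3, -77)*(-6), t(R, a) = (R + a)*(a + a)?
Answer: 113772/83963 ≈ 1.3550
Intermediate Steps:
t(R, a) = 2*a*(R + a) (t(R, a) = (R + a)*(2*a) = 2*a*(R + a))
E = -68376 (E = (2*(-77)*(3 - 77))*(-6) = (2*(-77)*(-74))*(-6) = 11396*(-6) = -68376)
(-272940 + E)/(70*(-448) - 220529) = (-272940 - 68376)/(70*(-448) - 220529) = -341316/(-31360 - 220529) = -341316/(-251889) = -341316*(-1/251889) = 113772/83963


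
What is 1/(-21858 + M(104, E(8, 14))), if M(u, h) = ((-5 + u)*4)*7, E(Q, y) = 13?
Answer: -1/19086 ≈ -5.2394e-5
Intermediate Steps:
M(u, h) = -140 + 28*u (M(u, h) = (-20 + 4*u)*7 = -140 + 28*u)
1/(-21858 + M(104, E(8, 14))) = 1/(-21858 + (-140 + 28*104)) = 1/(-21858 + (-140 + 2912)) = 1/(-21858 + 2772) = 1/(-19086) = -1/19086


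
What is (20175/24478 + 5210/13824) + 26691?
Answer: 2258052589283/84595968 ≈ 26692.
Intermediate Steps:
(20175/24478 + 5210/13824) + 26691 = (20175*(1/24478) + 5210*(1/13824)) + 26691 = (20175/24478 + 2605/6912) + 26691 = 101607395/84595968 + 26691 = 2258052589283/84595968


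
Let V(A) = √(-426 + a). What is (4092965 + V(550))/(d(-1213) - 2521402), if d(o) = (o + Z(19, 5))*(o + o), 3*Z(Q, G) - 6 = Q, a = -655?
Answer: 12278895/1203358 + 3*I*√1081/1203358 ≈ 10.204 + 8.1967e-5*I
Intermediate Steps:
Z(Q, G) = 2 + Q/3
d(o) = 2*o*(25/3 + o) (d(o) = (o + (2 + (⅓)*19))*(o + o) = (o + (2 + 19/3))*(2*o) = (o + 25/3)*(2*o) = (25/3 + o)*(2*o) = 2*o*(25/3 + o))
V(A) = I*√1081 (V(A) = √(-426 - 655) = √(-1081) = I*√1081)
(4092965 + V(550))/(d(-1213) - 2521402) = (4092965 + I*√1081)/((⅔)*(-1213)*(25 + 3*(-1213)) - 2521402) = (4092965 + I*√1081)/((⅔)*(-1213)*(25 - 3639) - 2521402) = (4092965 + I*√1081)/((⅔)*(-1213)*(-3614) - 2521402) = (4092965 + I*√1081)/(8767564/3 - 2521402) = (4092965 + I*√1081)/(1203358/3) = (4092965 + I*√1081)*(3/1203358) = 12278895/1203358 + 3*I*√1081/1203358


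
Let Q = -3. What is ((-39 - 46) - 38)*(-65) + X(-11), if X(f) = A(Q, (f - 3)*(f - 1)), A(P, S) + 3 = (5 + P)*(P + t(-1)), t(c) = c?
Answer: 7984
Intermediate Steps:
A(P, S) = -3 + (-1 + P)*(5 + P) (A(P, S) = -3 + (5 + P)*(P - 1) = -3 + (5 + P)*(-1 + P) = -3 + (-1 + P)*(5 + P))
X(f) = -11 (X(f) = -8 + (-3)**2 + 4*(-3) = -8 + 9 - 12 = -11)
((-39 - 46) - 38)*(-65) + X(-11) = ((-39 - 46) - 38)*(-65) - 11 = (-85 - 38)*(-65) - 11 = -123*(-65) - 11 = 7995 - 11 = 7984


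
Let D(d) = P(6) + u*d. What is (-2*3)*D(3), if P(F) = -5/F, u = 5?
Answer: -85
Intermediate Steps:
D(d) = -⅚ + 5*d (D(d) = -5/6 + 5*d = -5*⅙ + 5*d = -⅚ + 5*d)
(-2*3)*D(3) = (-2*3)*(-⅚ + 5*3) = -6*(-⅚ + 15) = -6*85/6 = -85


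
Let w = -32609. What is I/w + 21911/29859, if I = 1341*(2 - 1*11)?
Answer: 1074864070/973672131 ≈ 1.1039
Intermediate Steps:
I = -12069 (I = 1341*(2 - 11) = 1341*(-9) = -12069)
I/w + 21911/29859 = -12069/(-32609) + 21911/29859 = -12069*(-1/32609) + 21911*(1/29859) = 12069/32609 + 21911/29859 = 1074864070/973672131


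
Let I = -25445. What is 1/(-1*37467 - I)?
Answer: -1/12022 ≈ -8.3181e-5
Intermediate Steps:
1/(-1*37467 - I) = 1/(-1*37467 - 1*(-25445)) = 1/(-37467 + 25445) = 1/(-12022) = -1/12022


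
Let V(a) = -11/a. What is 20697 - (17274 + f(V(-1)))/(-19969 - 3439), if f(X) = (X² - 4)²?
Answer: 484506339/23408 ≈ 20698.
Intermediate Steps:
f(X) = (-4 + X²)²
20697 - (17274 + f(V(-1)))/(-19969 - 3439) = 20697 - (17274 + (-4 + (-11/(-1))²)²)/(-19969 - 3439) = 20697 - (17274 + (-4 + (-11*(-1))²)²)/(-23408) = 20697 - (17274 + (-4 + 11²)²)*(-1)/23408 = 20697 - (17274 + (-4 + 121)²)*(-1)/23408 = 20697 - (17274 + 117²)*(-1)/23408 = 20697 - (17274 + 13689)*(-1)/23408 = 20697 - 30963*(-1)/23408 = 20697 - 1*(-30963/23408) = 20697 + 30963/23408 = 484506339/23408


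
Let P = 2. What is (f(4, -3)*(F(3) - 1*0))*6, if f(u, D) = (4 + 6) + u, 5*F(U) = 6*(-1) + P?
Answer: -336/5 ≈ -67.200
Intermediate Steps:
F(U) = -⅘ (F(U) = (6*(-1) + 2)/5 = (-6 + 2)/5 = (⅕)*(-4) = -⅘)
f(u, D) = 10 + u
(f(4, -3)*(F(3) - 1*0))*6 = ((10 + 4)*(-⅘ - 1*0))*6 = (14*(-⅘ + 0))*6 = (14*(-⅘))*6 = -56/5*6 = -336/5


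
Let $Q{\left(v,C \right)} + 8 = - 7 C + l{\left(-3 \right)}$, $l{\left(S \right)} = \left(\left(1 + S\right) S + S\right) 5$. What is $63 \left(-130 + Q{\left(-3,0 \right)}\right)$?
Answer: $-7749$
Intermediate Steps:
$l{\left(S \right)} = 5 S + 5 S \left(1 + S\right)$ ($l{\left(S \right)} = \left(S \left(1 + S\right) + S\right) 5 = \left(S + S \left(1 + S\right)\right) 5 = 5 S + 5 S \left(1 + S\right)$)
$Q{\left(v,C \right)} = 7 - 7 C$ ($Q{\left(v,C \right)} = -8 - \left(7 C + 15 \left(2 - 3\right)\right) = -8 - \left(-15 + 7 C\right) = 7 - 7 C$)
$63 \left(-130 + Q{\left(-3,0 \right)}\right) = 63 \left(-130 + \left(7 - 0\right)\right) = 63 \left(-130 + \left(7 + 0\right)\right) = 63 \left(-130 + 7\right) = 63 \left(-123\right) = -7749$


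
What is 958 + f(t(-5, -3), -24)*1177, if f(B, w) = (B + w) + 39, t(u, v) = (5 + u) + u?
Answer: 12728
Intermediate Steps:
t(u, v) = 5 + 2*u
f(B, w) = 39 + B + w
958 + f(t(-5, -3), -24)*1177 = 958 + (39 + (5 + 2*(-5)) - 24)*1177 = 958 + (39 + (5 - 10) - 24)*1177 = 958 + (39 - 5 - 24)*1177 = 958 + 10*1177 = 958 + 11770 = 12728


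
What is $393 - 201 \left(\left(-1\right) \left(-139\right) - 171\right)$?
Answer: $6825$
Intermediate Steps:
$393 - 201 \left(\left(-1\right) \left(-139\right) - 171\right) = 393 - 201 \left(139 - 171\right) = 393 - -6432 = 393 + 6432 = 6825$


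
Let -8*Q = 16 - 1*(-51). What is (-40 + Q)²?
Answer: 149769/64 ≈ 2340.1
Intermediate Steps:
Q = -67/8 (Q = -(16 - 1*(-51))/8 = -(16 + 51)/8 = -⅛*67 = -67/8 ≈ -8.3750)
(-40 + Q)² = (-40 - 67/8)² = (-387/8)² = 149769/64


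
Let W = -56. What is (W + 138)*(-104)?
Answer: -8528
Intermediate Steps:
(W + 138)*(-104) = (-56 + 138)*(-104) = 82*(-104) = -8528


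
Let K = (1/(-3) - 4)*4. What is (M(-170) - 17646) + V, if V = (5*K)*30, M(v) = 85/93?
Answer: -1882793/93 ≈ -20245.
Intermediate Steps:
M(v) = 85/93 (M(v) = 85*(1/93) = 85/93)
K = -52/3 (K = (-⅓ - 4)*4 = -13/3*4 = -52/3 ≈ -17.333)
V = -2600 (V = (5*(-52/3))*30 = -260/3*30 = -2600)
(M(-170) - 17646) + V = (85/93 - 17646) - 2600 = -1640993/93 - 2600 = -1882793/93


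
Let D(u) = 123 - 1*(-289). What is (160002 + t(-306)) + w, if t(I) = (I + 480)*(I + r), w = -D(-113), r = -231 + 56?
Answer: 75896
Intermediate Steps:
D(u) = 412 (D(u) = 123 + 289 = 412)
r = -175
w = -412 (w = -1*412 = -412)
t(I) = (-175 + I)*(480 + I) (t(I) = (I + 480)*(I - 175) = (480 + I)*(-175 + I) = (-175 + I)*(480 + I))
(160002 + t(-306)) + w = (160002 + (-84000 + (-306)**2 + 305*(-306))) - 412 = (160002 + (-84000 + 93636 - 93330)) - 412 = (160002 - 83694) - 412 = 76308 - 412 = 75896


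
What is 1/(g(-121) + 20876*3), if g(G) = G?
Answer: 1/62507 ≈ 1.5998e-5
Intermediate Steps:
1/(g(-121) + 20876*3) = 1/(-121 + 20876*3) = 1/(-121 + 62628) = 1/62507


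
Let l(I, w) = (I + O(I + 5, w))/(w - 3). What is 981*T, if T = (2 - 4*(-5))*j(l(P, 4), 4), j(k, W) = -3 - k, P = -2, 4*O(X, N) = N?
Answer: -43164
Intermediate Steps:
O(X, N) = N/4
l(I, w) = (I + w/4)/(-3 + w) (l(I, w) = (I + w/4)/(w - 3) = (I + w/4)/(-3 + w))
T = -44 (T = (2 - 4*(-5))*(-3 - (-2 + (1/4)*4)/(-3 + 4)) = (2 + 20)*(-3 - (-2 + 1)/1) = 22*(-3 - (-1)) = 22*(-3 - 1*(-1)) = 22*(-3 + 1) = 22*(-2) = -44)
981*T = 981*(-44) = -43164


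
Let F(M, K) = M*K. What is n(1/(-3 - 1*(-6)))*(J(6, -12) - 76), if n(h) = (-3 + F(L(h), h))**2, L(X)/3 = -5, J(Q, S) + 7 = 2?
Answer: -5184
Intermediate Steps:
J(Q, S) = -5 (J(Q, S) = -7 + 2 = -5)
L(X) = -15 (L(X) = 3*(-5) = -15)
F(M, K) = K*M
n(h) = (-3 - 15*h)**2 (n(h) = (-3 + h*(-15))**2 = (-3 - 15*h)**2)
n(1/(-3 - 1*(-6)))*(J(6, -12) - 76) = (9*(1 + 5/(-3 - 1*(-6)))**2)*(-5 - 76) = (9*(1 + 5/(-3 + 6))**2)*(-81) = (9*(1 + 5/3)**2)*(-81) = (9*(8/3)**2)*(-81) = (9*(64/9))*(-81) = 64*(-81) = -5184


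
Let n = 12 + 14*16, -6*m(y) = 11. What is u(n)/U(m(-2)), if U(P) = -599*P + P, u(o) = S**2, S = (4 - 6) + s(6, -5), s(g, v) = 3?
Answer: 3/3289 ≈ 0.00091213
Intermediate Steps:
m(y) = -11/6 (m(y) = -1/6*11 = -11/6)
n = 236 (n = 12 + 224 = 236)
S = 1 (S = (4 - 6) + 3 = -2 + 3 = 1)
u(o) = 1 (u(o) = 1**2 = 1)
U(P) = -598*P
u(n)/U(m(-2)) = 1/(-598*(-11/6)) = 1/(3289/3) = 1*(3/3289) = 3/3289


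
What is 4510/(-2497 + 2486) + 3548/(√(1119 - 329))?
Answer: -410 + 1774*√790/395 ≈ -283.77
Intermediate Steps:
4510/(-2497 + 2486) + 3548/(√(1119 - 329)) = 4510/(-11) + 3548/(√790) = 4510*(-1/11) + 3548*(√790/790) = -410 + 1774*√790/395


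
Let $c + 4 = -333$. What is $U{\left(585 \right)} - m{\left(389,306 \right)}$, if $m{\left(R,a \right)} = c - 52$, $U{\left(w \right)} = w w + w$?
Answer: $343199$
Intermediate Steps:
$c = -337$ ($c = -4 - 333 = -337$)
$U{\left(w \right)} = w + w^{2}$ ($U{\left(w \right)} = w^{2} + w = w + w^{2}$)
$m{\left(R,a \right)} = -389$ ($m{\left(R,a \right)} = -337 - 52 = -389$)
$U{\left(585 \right)} - m{\left(389,306 \right)} = 585 \left(1 + 585\right) - -389 = 585 \cdot 586 + 389 = 342810 + 389 = 343199$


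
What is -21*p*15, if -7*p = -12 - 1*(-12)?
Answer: 0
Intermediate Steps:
p = 0 (p = -(-12 - 1*(-12))/7 = -(-12 + 12)/7 = -1/7*0 = 0)
-21*p*15 = -21*0*15 = 0*15 = 0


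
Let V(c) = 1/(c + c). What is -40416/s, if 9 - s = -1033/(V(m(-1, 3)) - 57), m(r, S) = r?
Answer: 4647840/1031 ≈ 4508.1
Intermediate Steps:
V(c) = 1/(2*c)
s = -1031/115 (s = 9 - (-1033)/((1/2)/(-1) - 57) = 9 - (-1033)/((1/2)*(-1) - 57) = 9 - (-1033)/(-1/2 - 57) = 9 - (-1033)/(-115/2) = 9 - (-1033)*(-2)/115 = 9 - 1*2066/115 = 9 - 2066/115 = -1031/115 ≈ -8.9652)
-40416/s = -40416/(-1031/115) = -40416*(-115/1031) = 4647840/1031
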